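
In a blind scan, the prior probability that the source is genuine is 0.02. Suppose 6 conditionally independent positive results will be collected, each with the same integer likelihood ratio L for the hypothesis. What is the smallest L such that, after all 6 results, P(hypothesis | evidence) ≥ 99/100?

5

Prior odds = 0.02/0.98 = 1/49.
Target odds = 0.99/0.01 = 99.
Need L⁶ ≥ 99 ÷ (1/49) = 4851.
4⁶ = 4096 < 4851 ≤ 15625 = 5⁶, so L = 5.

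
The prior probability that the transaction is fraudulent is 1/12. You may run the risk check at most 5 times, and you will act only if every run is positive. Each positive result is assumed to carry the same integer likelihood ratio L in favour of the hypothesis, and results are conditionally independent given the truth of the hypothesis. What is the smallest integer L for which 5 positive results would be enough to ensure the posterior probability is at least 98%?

4

Prior odds = (1/12)/(11/12) = 1/11.
Target odds = 0.98/0.02 = 49.
Need L⁵ ≥ 49 ÷ (1/11) = 539.
3⁵ = 243 < 539 ≤ 1024 = 4⁵, so L = 4.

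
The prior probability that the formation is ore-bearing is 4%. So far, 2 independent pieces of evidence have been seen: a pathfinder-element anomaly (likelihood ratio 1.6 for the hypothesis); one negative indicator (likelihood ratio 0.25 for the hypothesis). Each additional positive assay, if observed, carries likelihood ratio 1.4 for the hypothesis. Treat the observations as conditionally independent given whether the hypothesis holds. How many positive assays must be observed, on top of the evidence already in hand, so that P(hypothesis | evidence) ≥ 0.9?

Prior odds = 0.04/0.96 = 1/24.
Combined Bayes factor of the evidence already in hand = 1.6 × 0.25 = 0.4.
Odds after that evidence = (1/24) × 0.4 = 1/60.
Target odds = 0.9/0.1 = 9.
Need 1.4ⁿ ≥ 9 ÷ (1/60) = 540.
1.4¹⁸ ≈426.879 falls short of 540 but 1.4¹⁹ ≈597.63 reaches it, so n = 19.

19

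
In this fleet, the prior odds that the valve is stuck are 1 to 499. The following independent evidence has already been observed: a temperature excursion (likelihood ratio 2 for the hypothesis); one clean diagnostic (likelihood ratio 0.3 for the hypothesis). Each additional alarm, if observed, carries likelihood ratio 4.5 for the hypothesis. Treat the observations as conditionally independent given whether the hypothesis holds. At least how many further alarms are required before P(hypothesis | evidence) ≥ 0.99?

Prior odds = 1/499.
Combined Bayes factor of the evidence already in hand = 2 × 0.3 = 0.6.
Odds after that evidence = (1/499) × 0.6 = 3/2495.
Target odds = 0.99/0.01 = 99.
Need 4.5ⁿ ≥ 99 ÷ (3/2495) = 82335.
4.5⁷ = 4782969/128 falls short of 82335 but 4.5⁸ = 43046721/256 reaches it, so n = 8.

8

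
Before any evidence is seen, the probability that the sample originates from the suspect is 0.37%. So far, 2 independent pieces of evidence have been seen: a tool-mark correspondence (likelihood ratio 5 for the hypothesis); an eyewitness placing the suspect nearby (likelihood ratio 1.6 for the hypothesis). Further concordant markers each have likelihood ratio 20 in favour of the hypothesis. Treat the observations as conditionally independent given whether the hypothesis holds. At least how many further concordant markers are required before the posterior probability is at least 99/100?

Prior odds = 0.0037/0.9963 = 37/9963.
Combined Bayes factor of the evidence already in hand = 5 × 1.6 = 8.
Odds after that evidence = (37/9963) × 8 = 296/9963.
Target odds = 0.99/0.01 = 99.
Need 20ⁿ ≥ 99 ÷ (296/9963) = 986337/296.
20² = 400 falls short of 986337/296 but 20³ = 8000 reaches it, so n = 3.

3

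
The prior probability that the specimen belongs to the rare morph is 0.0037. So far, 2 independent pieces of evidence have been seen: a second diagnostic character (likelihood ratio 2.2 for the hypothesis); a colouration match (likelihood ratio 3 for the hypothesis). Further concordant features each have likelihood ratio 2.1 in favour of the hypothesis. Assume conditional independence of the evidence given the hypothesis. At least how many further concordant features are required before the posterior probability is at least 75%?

Prior odds = 0.0037/0.9963 = 37/9963.
Combined Bayes factor of the evidence already in hand = 2.2 × 3 = 6.6.
Odds after that evidence = (37/9963) × 6.6 = 407/16605.
Target odds = 0.75/0.25 = 3.
Need 2.1ⁿ ≥ 3 ÷ (407/16605) = 49815/407.
2.1⁶ = 85766121/1000000 falls short of 49815/407 but 2.1⁷ ≈180.109 reaches it, so n = 7.

7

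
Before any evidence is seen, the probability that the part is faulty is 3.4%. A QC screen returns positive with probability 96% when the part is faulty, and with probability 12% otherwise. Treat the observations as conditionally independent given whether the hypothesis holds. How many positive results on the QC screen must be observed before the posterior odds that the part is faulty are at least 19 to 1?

4

Prior odds = 0.034/0.966 = 17/483.
Likelihood ratio of a positive result = 0.96/0.12 = 8.
Target odds = 19.
Require 8ⁿ ≥ 19 ÷ (17/483) = 9177/17.
8³ = 512 falls short of 9177/17 but 8⁴ = 4096 reaches it, so n = 4.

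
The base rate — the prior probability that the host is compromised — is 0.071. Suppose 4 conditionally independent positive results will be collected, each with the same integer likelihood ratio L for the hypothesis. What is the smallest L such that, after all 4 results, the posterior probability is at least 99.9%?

Prior odds = 0.071/0.929 = 71/929.
Target odds = 0.999/0.001 = 999.
Need L⁴ ≥ 999 ÷ (71/929) = 928071/71.
10⁴ = 10000 < 928071/71 ≤ 14641 = 11⁴, so L = 11.

11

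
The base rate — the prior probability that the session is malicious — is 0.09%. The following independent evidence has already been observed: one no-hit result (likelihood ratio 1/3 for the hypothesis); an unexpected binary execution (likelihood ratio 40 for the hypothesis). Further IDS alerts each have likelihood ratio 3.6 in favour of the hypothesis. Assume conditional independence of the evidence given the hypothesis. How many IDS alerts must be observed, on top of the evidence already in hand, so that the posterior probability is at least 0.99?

8

Prior odds = 0.0009/0.9991 = 9/9991.
Combined Bayes factor of the evidence already in hand = (1/3) × 40 = 40/3.
Odds after that evidence = (9/9991) × 40/3 = 120/9991.
Target odds = 0.99/0.01 = 99.
Need 3.6ⁿ ≥ 99 ÷ (120/9991) = 8242.575.
3.6⁷ = 612220032/78125 falls short of 8242.575 but 3.6⁸ ≈28211.1 reaches it, so n = 8.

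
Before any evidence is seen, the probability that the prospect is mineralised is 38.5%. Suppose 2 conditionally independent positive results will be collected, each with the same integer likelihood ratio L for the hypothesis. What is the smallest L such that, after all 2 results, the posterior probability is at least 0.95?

6

Prior odds = 0.385/0.615 = 77/123.
Target odds = 0.95/0.05 = 19.
Need L² ≥ 19 ÷ (77/123) = 2337/77.
5² = 25 < 2337/77 ≤ 36 = 6², so L = 6.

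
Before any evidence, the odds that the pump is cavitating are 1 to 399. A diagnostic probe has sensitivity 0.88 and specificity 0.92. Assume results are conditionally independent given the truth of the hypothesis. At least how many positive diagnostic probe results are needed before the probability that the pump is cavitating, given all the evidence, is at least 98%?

Prior odds = 1/399.
False-positive rate = 1 − 0.92 = 0.08; likelihood ratio of a positive = 0.88/0.08 = 11.
Target odds: 0.98 ÷ 0.02 = 49.
Require 11ⁿ ≥ 49 ÷ (1/399) = 19551.
11⁴ = 14641 falls short of 19551 but 11⁵ = 161051 reaches it, so n = 5.

5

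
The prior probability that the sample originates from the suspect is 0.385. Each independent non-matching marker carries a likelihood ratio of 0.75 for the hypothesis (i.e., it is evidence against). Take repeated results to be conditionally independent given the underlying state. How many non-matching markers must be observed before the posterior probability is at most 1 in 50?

12

Prior odds = 0.385/0.615 = 77/123.
Likelihood ratio per non-matching marker = 0.75.
Target odds: 0.02 ÷ 0.98 = 1/49.
Need (77/123) × 0.75ⁿ ≤ 1/49, i.e. 0.75ⁿ ≤ 123/3773.
0.75¹¹ = 177147/4194304 is still above 123/3773 but 0.75¹² = 531441/16777216 is at or below it, so n = 12.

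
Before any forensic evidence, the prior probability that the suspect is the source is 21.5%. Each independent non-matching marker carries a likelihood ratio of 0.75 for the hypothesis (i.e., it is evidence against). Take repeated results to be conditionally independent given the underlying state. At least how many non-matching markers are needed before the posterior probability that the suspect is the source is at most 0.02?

Prior odds: 0.215 ÷ 0.785 = 43/157.
Likelihood ratio per non-matching marker = 0.75.
Target odds: 0.02 ÷ 0.98 = 1/49.
Need (43/157) × 0.75ⁿ ≤ 1/49, i.e. 0.75ⁿ ≤ 157/2107.
0.75⁹ = 19683/262144 is still above 157/2107 but 0.75¹⁰ = 59049/1048576 is at or below it, so n = 10.

10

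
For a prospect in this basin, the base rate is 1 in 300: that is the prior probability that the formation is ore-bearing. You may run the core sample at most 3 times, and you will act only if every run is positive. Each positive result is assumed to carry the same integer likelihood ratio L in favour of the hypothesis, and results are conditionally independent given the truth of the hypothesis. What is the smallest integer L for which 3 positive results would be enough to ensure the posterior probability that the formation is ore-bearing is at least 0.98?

25

Prior odds = (1/300)/(299/300) = 1/299.
Target odds = 0.98/0.02 = 49.
Need L³ ≥ 49 ÷ (1/299) = 14651.
24³ = 13824 < 14651 ≤ 15625 = 25³, so L = 25.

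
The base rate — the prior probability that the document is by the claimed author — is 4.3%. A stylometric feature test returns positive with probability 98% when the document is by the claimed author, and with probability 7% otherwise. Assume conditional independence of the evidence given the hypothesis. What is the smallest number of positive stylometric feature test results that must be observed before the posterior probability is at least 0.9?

3

Prior odds: 0.043 ÷ 0.957 = 43/957.
Likelihood ratio of a positive result = 0.98/0.07 = 14.
Target odds: 0.9 ÷ 0.1 = 9.
Require 14ⁿ ≥ 9 ÷ (43/957) = 8613/43.
14² = 196 falls short of 8613/43 but 14³ = 2744 reaches it, so n = 3.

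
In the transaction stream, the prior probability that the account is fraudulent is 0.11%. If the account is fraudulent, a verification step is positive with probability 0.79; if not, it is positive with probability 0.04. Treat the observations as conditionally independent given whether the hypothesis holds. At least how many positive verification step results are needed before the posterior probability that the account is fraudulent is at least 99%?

Prior odds = 0.0011/0.9989 = 11/9989.
Likelihood ratio of a positive = 0.79/0.04 = 19.75.
Target posterior odds = 0.99/0.01 = 99.
Need (11/9989) × 19.75ⁿ ≥ 99, i.e. 19.75ⁿ ≥ 89901.
19.75³ = 7703.734375 falls short of 89901 but 19.75⁴ = 38950081/256 reaches it, so n = 4.

4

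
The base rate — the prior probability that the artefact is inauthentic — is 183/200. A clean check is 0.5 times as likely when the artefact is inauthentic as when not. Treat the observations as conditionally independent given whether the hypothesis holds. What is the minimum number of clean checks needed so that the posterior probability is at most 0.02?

Prior odds = 0.915/0.085 = 183/17.
Likelihood ratio per clean check = 0.5.
Target odds: 0.02 ÷ 0.98 = 1/49.
Need (183/17) × 0.5ⁿ ≤ 1/49, i.e. 0.5ⁿ ≤ 17/8967.
0.5⁹ = 0.001953125 is still above 17/8967 but 0.5¹⁰ = 1/1024 is at or below it, so n = 10.

10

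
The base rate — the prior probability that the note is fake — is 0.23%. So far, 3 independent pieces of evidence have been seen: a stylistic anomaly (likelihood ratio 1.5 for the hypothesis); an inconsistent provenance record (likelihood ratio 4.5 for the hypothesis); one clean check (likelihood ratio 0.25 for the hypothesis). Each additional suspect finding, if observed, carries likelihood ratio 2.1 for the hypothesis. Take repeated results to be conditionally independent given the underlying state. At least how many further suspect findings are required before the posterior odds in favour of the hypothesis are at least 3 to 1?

9

Prior odds = 0.0023/0.9977 = 23/9977.
Combined Bayes factor of the evidence already in hand = 1.5 × 4.5 × 0.25 = 1.6875.
Odds after that evidence = (23/9977) × 1.6875 = 621/159632.
Target odds = 3.
Need 2.1ⁿ ≥ 3 ÷ (621/159632) = 159632/207.
2.1⁸ ≈378.229 falls short of 159632/207 but 2.1⁹ ≈794.28 reaches it, so n = 9.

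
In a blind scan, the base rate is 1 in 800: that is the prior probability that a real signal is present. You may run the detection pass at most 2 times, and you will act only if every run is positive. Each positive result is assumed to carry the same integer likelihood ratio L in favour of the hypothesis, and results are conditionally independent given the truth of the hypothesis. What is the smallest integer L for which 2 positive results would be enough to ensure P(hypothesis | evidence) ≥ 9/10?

Prior odds = 0.00125/0.99875 = 1/799.
Target odds = 0.9/0.1 = 9.
Need L² ≥ 9 ÷ (1/799) = 7191.
84² = 7056 < 7191 ≤ 7225 = 85², so L = 85.

85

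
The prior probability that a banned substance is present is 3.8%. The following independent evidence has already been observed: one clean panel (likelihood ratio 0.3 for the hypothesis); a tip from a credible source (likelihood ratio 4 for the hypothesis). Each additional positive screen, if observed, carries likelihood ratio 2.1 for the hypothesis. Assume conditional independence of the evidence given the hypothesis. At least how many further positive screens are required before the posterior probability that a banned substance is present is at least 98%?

Prior odds = 0.038/0.962 = 19/481.
Combined Bayes factor of the evidence already in hand = 0.3 × 4 = 1.2.
Odds after that evidence = (19/481) × 1.2 = 114/2405.
Target odds = 0.98/0.02 = 49.
Need 2.1ⁿ ≥ 49 ÷ (114/2405) = 117845/114.
2.1⁹ ≈794.28 falls short of 117845/114 but 2.1¹⁰ ≈1667.99 reaches it, so n = 10.

10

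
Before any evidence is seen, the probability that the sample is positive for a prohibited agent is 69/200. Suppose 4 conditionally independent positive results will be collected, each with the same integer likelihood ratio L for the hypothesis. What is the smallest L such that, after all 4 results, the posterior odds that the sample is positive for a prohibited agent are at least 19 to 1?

3

Prior odds = 0.345/0.655 = 69/131.
Target odds = 19.
Need L⁴ ≥ 19 ÷ (69/131) = 2489/69.
2⁴ = 16 < 2489/69 ≤ 81 = 3⁴, so L = 3.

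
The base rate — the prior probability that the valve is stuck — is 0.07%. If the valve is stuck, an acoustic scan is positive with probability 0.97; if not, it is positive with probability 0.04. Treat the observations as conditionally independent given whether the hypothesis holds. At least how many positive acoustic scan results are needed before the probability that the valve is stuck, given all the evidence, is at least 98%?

4

Prior odds: 0.0007 ÷ 0.9993 = 7/9993.
Likelihood ratio of a positive = 0.97/0.04 = 24.25.
Target odds: 0.98 ÷ 0.02 = 49.
Need (7/9993) × 24.25ⁿ ≥ 49, i.e. 24.25ⁿ ≥ 69951.
24.25³ = 912673/64 falls short of 69951 but 24.25⁴ = 88529281/256 reaches it, so n = 4.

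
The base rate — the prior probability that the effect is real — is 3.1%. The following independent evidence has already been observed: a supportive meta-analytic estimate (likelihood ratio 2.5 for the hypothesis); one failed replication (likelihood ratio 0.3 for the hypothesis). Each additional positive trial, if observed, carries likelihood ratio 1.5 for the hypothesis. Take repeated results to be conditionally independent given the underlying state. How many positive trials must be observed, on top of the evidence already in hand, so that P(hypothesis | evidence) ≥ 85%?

14

Prior odds = 0.031/0.969 = 31/969.
Combined Bayes factor of the evidence already in hand = 2.5 × 0.3 = 0.75.
Odds after that evidence = (31/969) × 0.75 = 31/1292.
Target odds = 0.85/0.15 = 17/3.
Need 1.5ⁿ ≥ 17/3 ÷ (31/1292) = 21964/93.
1.5¹³ = 1594323/8192 falls short of 21964/93 but 1.5¹⁴ = 4782969/16384 reaches it, so n = 14.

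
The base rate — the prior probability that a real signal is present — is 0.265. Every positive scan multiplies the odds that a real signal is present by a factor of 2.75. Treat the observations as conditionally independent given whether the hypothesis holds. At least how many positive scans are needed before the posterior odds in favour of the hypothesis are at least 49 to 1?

Prior odds = 0.265/0.735 = 53/147.
Likelihood ratio per positive scan = 2.75.
Target odds = 49.
Require 2.75ⁿ ≥ 49 ÷ (53/147) = 7203/53.
2.75⁴ = 57.19140625 falls short of 7203/53 but 2.75⁵ = 161051/1024 reaches it, so n = 5.

5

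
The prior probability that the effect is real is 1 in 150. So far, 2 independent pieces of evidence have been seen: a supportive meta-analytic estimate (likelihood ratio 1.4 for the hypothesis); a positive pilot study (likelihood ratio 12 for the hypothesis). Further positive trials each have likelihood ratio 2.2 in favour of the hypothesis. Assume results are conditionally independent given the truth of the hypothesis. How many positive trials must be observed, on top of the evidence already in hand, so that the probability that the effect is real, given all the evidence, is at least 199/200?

Prior odds = (1/150)/(149/150) = 1/149.
Combined Bayes factor of the evidence already in hand = 1.4 × 12 = 16.8.
Odds after that evidence = (1/149) × 16.8 = 84/745.
Target odds = 0.995/0.005 = 199.
Need 2.2ⁿ ≥ 199 ÷ (84/745) = 148255/84.
2.2⁹ ≈1207.27 falls short of 148255/84 but 2.2¹⁰ ≈2655.99 reaches it, so n = 10.

10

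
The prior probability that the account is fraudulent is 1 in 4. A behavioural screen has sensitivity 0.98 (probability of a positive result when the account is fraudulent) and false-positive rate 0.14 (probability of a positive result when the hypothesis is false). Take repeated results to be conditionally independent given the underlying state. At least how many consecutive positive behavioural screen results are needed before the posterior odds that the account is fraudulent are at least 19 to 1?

3

Prior odds = 0.25/0.75 = 1/3.
Likelihood ratio of a positive result = 0.98/0.14 = 7.
Target odds = 19.
Need (1/3) × 7ⁿ ≥ 19, i.e. 7ⁿ ≥ 57.
7² = 49 falls short of 57 but 7³ = 343 reaches it, so n = 3.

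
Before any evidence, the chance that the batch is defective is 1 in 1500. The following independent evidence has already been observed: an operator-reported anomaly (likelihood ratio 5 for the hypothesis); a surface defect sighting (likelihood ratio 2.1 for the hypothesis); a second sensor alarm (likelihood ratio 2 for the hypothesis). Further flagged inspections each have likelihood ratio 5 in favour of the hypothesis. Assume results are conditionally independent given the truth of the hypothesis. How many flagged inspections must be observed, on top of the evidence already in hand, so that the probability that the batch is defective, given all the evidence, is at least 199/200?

Prior odds = (1/1500)/(1499/1500) = 1/1499.
Combined Bayes factor of the evidence already in hand = 5 × 2.1 × 2 = 21.
Odds after that evidence = (1/1499) × 21 = 21/1499.
Target odds = 0.995/0.005 = 199.
Need 5ⁿ ≥ 199 ÷ (21/1499) = 298301/21.
5⁵ = 3125 falls short of 298301/21 but 5⁶ = 15625 reaches it, so n = 6.

6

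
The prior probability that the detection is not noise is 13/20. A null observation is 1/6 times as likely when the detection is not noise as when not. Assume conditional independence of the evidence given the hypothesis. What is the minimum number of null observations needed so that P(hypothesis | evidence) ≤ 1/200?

4

Prior odds = 0.65/0.35 = 13/7.
Likelihood ratio per null observation = 1/6.
Target posterior odds = 0.005/0.995 = 1/199.
Need (13/7) × (1/6)ⁿ ≤ 1/199, i.e. (1/6)ⁿ ≤ 7/2587.
(1/6)³ = 1/216 is still above 7/2587 but (1/6)⁴ = 1/1296 is at or below it, so n = 4.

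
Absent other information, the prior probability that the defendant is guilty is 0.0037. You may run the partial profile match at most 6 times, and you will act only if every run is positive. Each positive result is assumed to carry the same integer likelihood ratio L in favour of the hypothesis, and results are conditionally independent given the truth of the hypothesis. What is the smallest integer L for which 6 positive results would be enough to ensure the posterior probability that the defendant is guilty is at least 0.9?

4

Prior odds = 0.0037/0.9963 = 37/9963.
Target odds = 0.9/0.1 = 9.
Need L⁶ ≥ 9 ÷ (37/9963) = 89667/37.
3⁶ = 729 < 89667/37 ≤ 4096 = 4⁶, so L = 4.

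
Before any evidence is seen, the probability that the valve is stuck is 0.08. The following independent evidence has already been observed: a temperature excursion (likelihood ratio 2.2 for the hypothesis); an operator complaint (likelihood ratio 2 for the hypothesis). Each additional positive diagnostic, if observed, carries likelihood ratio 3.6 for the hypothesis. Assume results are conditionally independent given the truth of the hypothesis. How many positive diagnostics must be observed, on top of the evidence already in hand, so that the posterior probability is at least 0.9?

3

Prior odds = 0.08/0.92 = 2/23.
Combined Bayes factor of the evidence already in hand = 2.2 × 2 = 4.4.
Odds after that evidence = (2/23) × 4.4 = 44/115.
Target odds = 0.9/0.1 = 9.
Need 3.6ⁿ ≥ 9 ÷ (44/115) = 1035/44.
3.6² = 12.96 falls short of 1035/44 but 3.6³ = 46.656 reaches it, so n = 3.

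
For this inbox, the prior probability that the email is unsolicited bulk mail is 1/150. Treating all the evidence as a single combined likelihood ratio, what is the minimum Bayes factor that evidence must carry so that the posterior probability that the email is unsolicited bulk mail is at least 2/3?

298

Prior odds = (1/150)/(149/150) = 1/149.
Target odds = (2/3)/(1/3) = 2.
Required Bayes factor = 2 ÷ (1/149) = 298.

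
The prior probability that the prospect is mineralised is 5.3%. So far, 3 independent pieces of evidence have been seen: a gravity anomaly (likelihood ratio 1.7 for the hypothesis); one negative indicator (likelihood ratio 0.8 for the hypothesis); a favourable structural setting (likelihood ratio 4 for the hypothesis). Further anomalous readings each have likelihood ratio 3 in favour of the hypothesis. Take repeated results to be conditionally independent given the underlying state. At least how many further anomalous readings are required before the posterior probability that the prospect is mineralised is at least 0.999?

8

Prior odds = 0.053/0.947 = 53/947.
Combined Bayes factor of the evidence already in hand = 1.7 × 0.8 × 4 = 5.44.
Odds after that evidence = (53/947) × 5.44 = 7208/23675.
Target odds = 0.999/0.001 = 999.
Need 3ⁿ ≥ 999 ÷ (7208/23675) = 23651325/7208.
3⁷ = 2187 falls short of 23651325/7208 but 3⁸ = 6561 reaches it, so n = 8.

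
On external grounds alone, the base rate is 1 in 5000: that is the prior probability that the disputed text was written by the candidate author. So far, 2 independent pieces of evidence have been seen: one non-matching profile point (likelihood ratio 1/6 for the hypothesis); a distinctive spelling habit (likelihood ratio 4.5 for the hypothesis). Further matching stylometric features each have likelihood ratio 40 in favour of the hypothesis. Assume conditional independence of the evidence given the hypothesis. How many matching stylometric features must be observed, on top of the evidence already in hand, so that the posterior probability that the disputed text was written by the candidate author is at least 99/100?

Prior odds = 0.0002/0.9998 = 1/4999.
Combined Bayes factor of the evidence already in hand = (1/6) × 4.5 = 0.75.
Odds after that evidence = (1/4999) × 0.75 = 3/19996.
Target odds = 0.99/0.01 = 99.
Need 40ⁿ ≥ 99 ÷ (3/19996) = 659868.
40³ = 64000 falls short of 659868 but 40⁴ = 2560000 reaches it, so n = 4.

4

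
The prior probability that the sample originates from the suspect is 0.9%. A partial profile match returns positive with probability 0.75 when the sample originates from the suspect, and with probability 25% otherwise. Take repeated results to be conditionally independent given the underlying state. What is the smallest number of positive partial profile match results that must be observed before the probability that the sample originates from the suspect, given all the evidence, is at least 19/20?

7

Prior odds: 0.009 ÷ 0.991 = 9/991.
Likelihood ratio of a positive result = 0.75/0.25 = 3.
Target odds: 0.95 ÷ 0.05 = 19.
Require 3ⁿ ≥ 19 ÷ (9/991) = 18829/9.
3⁶ = 729 falls short of 18829/9 but 3⁷ = 2187 reaches it, so n = 7.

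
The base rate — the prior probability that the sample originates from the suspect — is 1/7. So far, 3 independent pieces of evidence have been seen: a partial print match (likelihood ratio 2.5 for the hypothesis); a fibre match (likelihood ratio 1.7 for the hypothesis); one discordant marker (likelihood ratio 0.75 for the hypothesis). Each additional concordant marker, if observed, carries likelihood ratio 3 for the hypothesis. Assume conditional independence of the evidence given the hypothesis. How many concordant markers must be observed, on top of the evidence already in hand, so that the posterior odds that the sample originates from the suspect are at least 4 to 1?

Prior odds = (1/7)/(6/7) = 1/6.
Combined Bayes factor of the evidence already in hand = 2.5 × 1.7 × 0.75 = 3.1875.
Odds after that evidence = (1/6) × 3.1875 = 0.53125.
Target odds = 4.
Need 3ⁿ ≥ 4 ÷ 0.53125 = 128/17.
3¹ = 3 falls short of 128/17 but 3² = 9 reaches it, so n = 2.

2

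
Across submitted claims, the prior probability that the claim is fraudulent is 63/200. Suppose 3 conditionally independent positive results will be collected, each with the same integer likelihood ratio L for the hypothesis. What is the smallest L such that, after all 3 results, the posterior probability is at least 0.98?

5

Prior odds = 0.315/0.685 = 63/137.
Target odds = 0.98/0.02 = 49.
Need L³ ≥ 49 ÷ (63/137) = 959/9.
4³ = 64 < 959/9 ≤ 125 = 5³, so L = 5.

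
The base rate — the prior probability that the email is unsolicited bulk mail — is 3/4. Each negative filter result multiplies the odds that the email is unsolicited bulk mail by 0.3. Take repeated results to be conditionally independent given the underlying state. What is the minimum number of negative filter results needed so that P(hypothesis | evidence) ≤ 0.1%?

7

Prior odds: 0.75 ÷ 0.25 = 3.
Likelihood ratio per negative filter result = 0.3.
Target posterior odds = 0.001/0.999 = 1/999.
Require 0.3ⁿ ≤ 1/999 ÷ 3 = 1/2997.
0.3⁶ = 729/1000000 is still above 1/2997 but 0.3⁷ = 2187/10000000 is at or below it, so n = 7.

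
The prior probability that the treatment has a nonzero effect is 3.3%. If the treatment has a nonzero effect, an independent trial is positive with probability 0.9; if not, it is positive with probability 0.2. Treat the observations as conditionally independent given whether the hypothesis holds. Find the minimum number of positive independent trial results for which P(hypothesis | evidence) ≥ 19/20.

5

Prior odds: 0.033 ÷ 0.967 = 33/967.
Likelihood ratio of a positive = 0.9/0.2 = 4.5.
Target odds: 0.95 ÷ 0.05 = 19.
Require 4.5ⁿ ≥ 19 ÷ (33/967) = 18373/33.
4.5⁴ = 410.0625 falls short of 18373/33 but 4.5⁵ = 1845.28125 reaches it, so n = 5.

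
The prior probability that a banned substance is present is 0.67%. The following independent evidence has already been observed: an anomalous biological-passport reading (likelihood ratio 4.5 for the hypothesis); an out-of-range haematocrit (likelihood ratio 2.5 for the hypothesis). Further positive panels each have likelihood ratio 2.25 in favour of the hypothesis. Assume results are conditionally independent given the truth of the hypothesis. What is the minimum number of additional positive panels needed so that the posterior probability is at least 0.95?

7

Prior odds = 0.0067/0.9933 = 67/9933.
Combined Bayes factor of the evidence already in hand = 4.5 × 2.5 = 11.25.
Odds after that evidence = (67/9933) × 11.25 = 1005/13244.
Target odds = 0.95/0.05 = 19.
Need 2.25ⁿ ≥ 19 ÷ (1005/13244) = 251636/1005.
2.25⁶ = 531441/4096 falls short of 251636/1005 but 2.25⁷ = 4782969/16384 reaches it, so n = 7.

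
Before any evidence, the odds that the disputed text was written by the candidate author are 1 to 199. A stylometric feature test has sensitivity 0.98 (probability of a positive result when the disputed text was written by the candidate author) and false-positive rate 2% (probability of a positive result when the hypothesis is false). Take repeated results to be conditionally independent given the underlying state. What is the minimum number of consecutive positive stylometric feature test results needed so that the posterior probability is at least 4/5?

Prior odds = 1/199.
Likelihood ratio of a positive result = 0.98/0.02 = 49.
Target odds: 0.8 ÷ 0.2 = 4.
Need (1/199) × 49ⁿ ≥ 4, i.e. 49ⁿ ≥ 796.
49¹ = 49 falls short of 796 but 49² = 2401 reaches it, so n = 2.

2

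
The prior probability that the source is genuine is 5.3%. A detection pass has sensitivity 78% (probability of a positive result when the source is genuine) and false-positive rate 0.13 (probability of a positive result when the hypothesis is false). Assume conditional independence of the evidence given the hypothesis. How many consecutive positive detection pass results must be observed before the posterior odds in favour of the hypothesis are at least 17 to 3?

3

Prior odds: 0.053 ÷ 0.947 = 53/947.
Likelihood ratio of a positive result = 0.78/0.13 = 6.
Target odds = 17/3.
Need (53/947) × 6ⁿ ≥ 17/3, i.e. 6ⁿ ≥ 16099/159.
6² = 36 falls short of 16099/159 but 6³ = 216 reaches it, so n = 3.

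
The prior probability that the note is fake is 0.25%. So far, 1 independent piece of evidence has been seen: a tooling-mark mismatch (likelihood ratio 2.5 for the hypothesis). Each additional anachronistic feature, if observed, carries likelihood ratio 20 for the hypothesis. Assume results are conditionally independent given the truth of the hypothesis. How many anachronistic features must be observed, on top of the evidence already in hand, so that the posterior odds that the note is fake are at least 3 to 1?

3

Prior odds = 0.0025/0.9975 = 1/399.
Bayes factor of the evidence already in hand = 2.5.
Odds after that evidence = (1/399) × 2.5 = 5/798.
Target odds = 3.
Need 20ⁿ ≥ 3 ÷ (5/798) = 478.8.
20² = 400 falls short of 478.8 but 20³ = 8000 reaches it, so n = 3.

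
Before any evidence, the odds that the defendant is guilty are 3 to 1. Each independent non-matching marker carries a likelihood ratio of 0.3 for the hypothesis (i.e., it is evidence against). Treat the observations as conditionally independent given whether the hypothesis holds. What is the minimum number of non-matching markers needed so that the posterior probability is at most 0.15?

Prior odds = 3.
Likelihood ratio per non-matching marker = 0.3.
Target posterior odds = 0.15/0.85 = 3/17.
Need 3 × 0.3ⁿ ≤ 3/17, i.e. 0.3ⁿ ≤ 1/17.
0.3² = 0.09 is still above 1/17 but 0.3³ = 0.027 is at or below it, so n = 3.

3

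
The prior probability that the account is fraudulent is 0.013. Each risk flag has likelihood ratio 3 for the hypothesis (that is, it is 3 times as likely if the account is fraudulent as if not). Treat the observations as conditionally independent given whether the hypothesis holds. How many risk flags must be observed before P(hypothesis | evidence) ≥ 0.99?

9

Prior odds: 0.013 ÷ 0.987 = 13/987.
Likelihood ratio per risk flag = 3.
Target odds: 0.99 ÷ 0.01 = 99.
Require 3ⁿ ≥ 99 ÷ (13/987) = 97713/13.
3⁸ = 6561 falls short of 97713/13 but 3⁹ = 19683 reaches it, so n = 9.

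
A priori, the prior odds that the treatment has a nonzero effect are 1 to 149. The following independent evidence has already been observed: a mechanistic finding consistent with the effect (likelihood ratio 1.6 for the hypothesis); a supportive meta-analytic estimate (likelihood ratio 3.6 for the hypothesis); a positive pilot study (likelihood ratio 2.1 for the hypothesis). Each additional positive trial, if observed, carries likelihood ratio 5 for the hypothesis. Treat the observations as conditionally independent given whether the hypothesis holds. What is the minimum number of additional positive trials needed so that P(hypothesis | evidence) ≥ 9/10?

3

Prior odds = 1/149.
Combined Bayes factor of the evidence already in hand = 1.6 × 3.6 × 2.1 = 12.096.
Odds after that evidence = (1/149) × 12.096 = 1512/18625.
Target odds = 0.9/0.1 = 9.
Need 5ⁿ ≥ 9 ÷ (1512/18625) = 18625/168.
5² = 25 falls short of 18625/168 but 5³ = 125 reaches it, so n = 3.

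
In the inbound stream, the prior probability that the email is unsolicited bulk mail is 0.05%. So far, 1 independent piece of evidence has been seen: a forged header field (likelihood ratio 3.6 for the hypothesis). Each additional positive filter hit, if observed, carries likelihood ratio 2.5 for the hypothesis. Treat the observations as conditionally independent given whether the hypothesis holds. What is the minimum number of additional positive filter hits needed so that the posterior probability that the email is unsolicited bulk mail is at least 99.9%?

15

Prior odds = 0.0005/0.9995 = 1/1999.
Bayes factor of the evidence already in hand = 3.6.
Odds after that evidence = (1/1999) × 3.6 = 18/9995.
Target odds = 0.999/0.001 = 999.
Need 2.5ⁿ ≥ 999 ÷ (18/9995) = 554722.5.
2.5¹⁴ ≈372529 falls short of 554722.5 but 2.5¹⁵ ≈931323 reaches it, so n = 15.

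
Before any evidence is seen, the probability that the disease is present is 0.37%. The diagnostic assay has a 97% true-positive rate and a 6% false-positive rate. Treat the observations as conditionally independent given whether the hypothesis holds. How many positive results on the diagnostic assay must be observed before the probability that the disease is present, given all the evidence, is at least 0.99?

4

Prior odds: 0.0037 ÷ 0.9963 = 37/9963.
Likelihood ratio of a positive result = 0.97/0.06 = 97/6.
Target odds: 0.99 ÷ 0.01 = 99.
Require (97/6)ⁿ ≥ 99 ÷ (37/9963) = 986337/37.
(97/6)³ = 912673/216 falls short of 986337/37 but (97/6)⁴ = 88529281/1296 reaches it, so n = 4.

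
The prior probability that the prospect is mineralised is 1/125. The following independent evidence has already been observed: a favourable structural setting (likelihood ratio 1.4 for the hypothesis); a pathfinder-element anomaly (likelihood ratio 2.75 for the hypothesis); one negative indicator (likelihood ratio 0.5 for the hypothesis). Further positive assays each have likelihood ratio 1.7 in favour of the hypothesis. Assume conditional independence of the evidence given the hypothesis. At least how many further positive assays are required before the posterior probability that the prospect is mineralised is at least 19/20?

14

Prior odds = 0.008/0.992 = 1/124.
Combined Bayes factor of the evidence already in hand = 1.4 × 2.75 × 0.5 = 1.925.
Odds after that evidence = (1/124) × 1.925 = 77/4960.
Target odds = 0.95/0.05 = 19.
Need 1.7ⁿ ≥ 19 ÷ (77/4960) = 94240/77.
1.7¹³ ≈990.458 falls short of 94240/77 but 1.7¹⁴ ≈1683.78 reaches it, so n = 14.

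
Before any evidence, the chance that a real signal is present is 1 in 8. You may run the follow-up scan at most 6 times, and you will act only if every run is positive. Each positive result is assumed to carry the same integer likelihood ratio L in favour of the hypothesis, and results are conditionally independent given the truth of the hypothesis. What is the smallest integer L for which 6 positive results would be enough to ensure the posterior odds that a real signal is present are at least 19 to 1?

3

Prior odds = 0.125/0.875 = 1/7.
Target odds = 19.
Need L⁶ ≥ 19 ÷ (1/7) = 133.
2⁶ = 64 < 133 ≤ 729 = 3⁶, so L = 3.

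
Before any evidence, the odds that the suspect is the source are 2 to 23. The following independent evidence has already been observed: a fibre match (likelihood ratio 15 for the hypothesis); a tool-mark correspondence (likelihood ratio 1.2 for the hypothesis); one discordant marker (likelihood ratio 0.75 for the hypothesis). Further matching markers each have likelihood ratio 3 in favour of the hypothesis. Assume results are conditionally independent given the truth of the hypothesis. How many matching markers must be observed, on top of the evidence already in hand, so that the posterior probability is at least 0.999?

7

Prior odds = 2/23.
Combined Bayes factor of the evidence already in hand = 15 × 1.2 × 0.75 = 13.5.
Odds after that evidence = (2/23) × 13.5 = 27/23.
Target odds = 0.999/0.001 = 999.
Need 3ⁿ ≥ 999 ÷ (27/23) = 851.
3⁶ = 729 falls short of 851 but 3⁷ = 2187 reaches it, so n = 7.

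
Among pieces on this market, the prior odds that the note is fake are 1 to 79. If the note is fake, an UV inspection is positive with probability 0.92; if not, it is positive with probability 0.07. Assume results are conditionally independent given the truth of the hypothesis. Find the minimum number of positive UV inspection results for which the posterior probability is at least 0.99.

4

Prior odds = 1/79.
Likelihood ratio of a positive = 0.92/0.07 = 92/7.
Target posterior odds = 0.99/0.01 = 99.
Need (1/79) × (92/7)ⁿ ≥ 99, i.e. (92/7)ⁿ ≥ 7821.
(92/7)³ = 778688/343 falls short of 7821 but (92/7)⁴ = 71639296/2401 reaches it, so n = 4.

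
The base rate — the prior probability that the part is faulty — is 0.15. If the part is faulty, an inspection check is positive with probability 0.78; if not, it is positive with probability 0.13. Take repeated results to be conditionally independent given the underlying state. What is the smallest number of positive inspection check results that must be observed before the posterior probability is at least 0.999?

Prior odds = 0.15/0.85 = 3/17.
Likelihood ratio of a positive = 0.78/0.13 = 6.
Target posterior odds = 0.999/0.001 = 999.
Need (3/17) × 6ⁿ ≥ 999, i.e. 6ⁿ ≥ 5661.
6⁴ = 1296 falls short of 5661 but 6⁵ = 7776 reaches it, so n = 5.

5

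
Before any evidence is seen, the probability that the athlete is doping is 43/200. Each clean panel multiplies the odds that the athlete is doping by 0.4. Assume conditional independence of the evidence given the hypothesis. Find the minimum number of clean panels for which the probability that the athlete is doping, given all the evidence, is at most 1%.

Prior odds = 0.215/0.785 = 43/157.
Likelihood ratio per clean panel = 0.4.
Target posterior odds = 0.01/0.99 = 1/99.
Require 0.4ⁿ ≤ 1/99 ÷ (43/157) = 157/4257.
0.4³ = 0.064 is still above 157/4257 but 0.4⁴ = 0.0256 is at or below it, so n = 4.

4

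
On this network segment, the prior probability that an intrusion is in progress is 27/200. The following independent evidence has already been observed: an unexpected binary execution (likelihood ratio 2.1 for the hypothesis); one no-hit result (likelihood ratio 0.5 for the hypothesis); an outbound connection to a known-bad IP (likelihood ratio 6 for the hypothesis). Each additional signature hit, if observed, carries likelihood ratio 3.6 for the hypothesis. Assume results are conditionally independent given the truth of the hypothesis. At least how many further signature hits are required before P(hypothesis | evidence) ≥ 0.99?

4

Prior odds = 0.135/0.865 = 27/173.
Combined Bayes factor of the evidence already in hand = 2.1 × 0.5 × 6 = 6.3.
Odds after that evidence = (27/173) × 6.3 = 1701/1730.
Target odds = 0.99/0.01 = 99.
Need 3.6ⁿ ≥ 99 ÷ (1701/1730) = 19030/189.
3.6³ = 46.656 falls short of 19030/189 but 3.6⁴ = 167.9616 reaches it, so n = 4.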